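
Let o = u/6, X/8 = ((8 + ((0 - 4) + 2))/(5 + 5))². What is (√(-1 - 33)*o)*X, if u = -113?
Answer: -1356*I*√34/25 ≈ -316.27*I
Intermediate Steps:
X = 72/25 (X = 8*((8 + ((0 - 4) + 2))/(5 + 5))² = 8*((8 + (-4 + 2))/10)² = 8*((8 - 2)*(⅒))² = 8*(6*(⅒))² = 8*(⅗)² = 8*(9/25) = 72/25 ≈ 2.8800)
o = -113/6 ≈ -18.833
(√(-1 - 33)*o)*X = (√(-1 - 33)*(-113/6))*(72/25) = (√(-34)*(-113/6))*(72/25) = ((I*√34)*(-113/6))*(72/25) = -113*I*√34/6*(72/25) = -1356*I*√34/25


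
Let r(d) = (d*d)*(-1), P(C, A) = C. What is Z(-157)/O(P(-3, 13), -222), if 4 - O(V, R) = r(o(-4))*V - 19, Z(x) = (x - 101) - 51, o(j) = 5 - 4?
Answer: -309/20 ≈ -15.450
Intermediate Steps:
o(j) = 1
Z(x) = -152 + x (Z(x) = (-101 + x) - 51 = -152 + x)
r(d) = -d² (r(d) = d²*(-1) = -d²)
O(V, R) = 23 + V (O(V, R) = 4 - ((-1*1²)*V - 19) = 4 - ((-1*1)*V - 19) = 4 - (-V - 19) = 4 - (-19 - V) = 4 + (19 + V) = 23 + V)
Z(-157)/O(P(-3, 13), -222) = (-152 - 157)/(23 - 3) = -309/20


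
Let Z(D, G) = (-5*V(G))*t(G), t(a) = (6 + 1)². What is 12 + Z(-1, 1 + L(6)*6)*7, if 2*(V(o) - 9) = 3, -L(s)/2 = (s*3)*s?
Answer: -35991/2 ≈ -17996.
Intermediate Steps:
L(s) = -6*s² (L(s) = -2*s*3*s = -2*3*s*s = -6*s²)
V(o) = 21/2 (V(o) = 9 + (½)*3 = 9 + 3/2 = 21/2)
t(a) = 49 (t(a) = 7² = 49)
Z(D, G) = -5145/2 (Z(D, G) = -5*21/2*49 = -105/2*49 = -5145/2)
12 + Z(-1, 1 + L(6)*6)*7 = 12 - 5145/2*7 = 12 - 36015/2 = -35991/2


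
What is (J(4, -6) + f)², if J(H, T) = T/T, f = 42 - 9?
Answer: 1156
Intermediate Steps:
f = 33
J(H, T) = 1
(J(4, -6) + f)² = (1 + 33)² = 34² = 1156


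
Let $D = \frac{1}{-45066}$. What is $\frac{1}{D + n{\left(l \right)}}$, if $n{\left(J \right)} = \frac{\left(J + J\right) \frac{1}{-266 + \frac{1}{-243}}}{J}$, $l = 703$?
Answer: $- \frac{78730302}{593695} \approx -132.61$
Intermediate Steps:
$n{\left(J \right)} = - \frac{486}{64639}$ ($n{\left(J \right)} = \frac{2 J \frac{1}{-266 - \frac{1}{243}}}{J} = \frac{2 J \frac{1}{- \frac{64639}{243}}}{J} = \frac{2 J \left(- \frac{243}{64639}\right)}{J} = \frac{\left(- \frac{486}{64639}\right) J}{J} = - \frac{486}{64639}$)
$D = - \frac{1}{45066} \approx -2.219 \cdot 10^{-5}$
$\frac{1}{D + n{\left(l \right)}} = \frac{1}{- \frac{1}{45066} - \frac{486}{64639}} = \frac{1}{- \frac{593695}{78730302}} = - \frac{78730302}{593695}$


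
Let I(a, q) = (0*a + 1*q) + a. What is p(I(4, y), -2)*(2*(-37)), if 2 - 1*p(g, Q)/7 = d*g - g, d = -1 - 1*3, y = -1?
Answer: -8806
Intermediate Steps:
d = -4 (d = -1 - 3 = -4)
I(a, q) = a + q (I(a, q) = (0 + q) + a = q + a = a + q)
p(g, Q) = 14 + 35*g (p(g, Q) = 14 - 7*(-4*g - g) = 14 - (-35)*g = 14 + 35*g)
p(I(4, y), -2)*(2*(-37)) = (14 + 35*(4 - 1))*(2*(-37)) = (14 + 35*3)*(-74) = (14 + 105)*(-74) = 119*(-74) = -8806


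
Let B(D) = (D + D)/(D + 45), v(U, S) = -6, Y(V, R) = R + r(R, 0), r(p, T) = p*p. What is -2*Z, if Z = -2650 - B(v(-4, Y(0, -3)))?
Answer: 68892/13 ≈ 5299.4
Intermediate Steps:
r(p, T) = p²
Y(V, R) = R + R²
B(D) = 2*D/(45 + D) (B(D) = (2*D)/(45 + D) = 2*D/(45 + D))
Z = -34446/13 (Z = -2650 - 2*(-6)/(45 - 6) = -2650 - 2*(-6)/39 = -2650 - 1*(-4/13) = -2650 + 4/13 = -34446/13 ≈ -2649.7)
-2*Z = -2*(-34446/13) = 68892/13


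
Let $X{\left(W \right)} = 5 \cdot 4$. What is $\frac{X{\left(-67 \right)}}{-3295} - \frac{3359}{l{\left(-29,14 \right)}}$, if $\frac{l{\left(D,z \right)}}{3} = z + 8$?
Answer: $- \frac{2213845}{43494} \approx -50.9$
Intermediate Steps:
$l{\left(D,z \right)} = 24 + 3 z$ ($l{\left(D,z \right)} = 3 \left(z + 8\right) = 3 \left(8 + z\right) = 24 + 3 z$)
$X{\left(W \right)} = 20$
$\frac{X{\left(-67 \right)}}{-3295} - \frac{3359}{l{\left(-29,14 \right)}} = \frac{20}{-3295} - \frac{3359}{24 + 3 \cdot 14} = 20 \left(- \frac{1}{3295}\right) - \frac{3359}{24 + 42} = - \frac{4}{659} - \frac{3359}{66} = - \frac{2213845}{43494}$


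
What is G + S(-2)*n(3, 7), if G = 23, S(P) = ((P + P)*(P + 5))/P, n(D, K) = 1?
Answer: 29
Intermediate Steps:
S(P) = 10 + 2*P (S(P) = ((2*P)*(5 + P))/P = (2*P*(5 + P))/P = 10 + 2*P)
G + S(-2)*n(3, 7) = 23 + (10 + 2*(-2))*1 = 23 + (10 - 4)*1 = 23 + 6*1 = 23 + 6 = 29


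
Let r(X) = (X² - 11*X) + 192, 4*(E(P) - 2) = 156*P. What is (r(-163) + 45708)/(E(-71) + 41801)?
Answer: 37131/19517 ≈ 1.9025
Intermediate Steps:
E(P) = 2 + 39*P (E(P) = 2 + (156*P)/4 = 2 + 39*P)
r(X) = 192 + X² - 11*X
(r(-163) + 45708)/(E(-71) + 41801) = ((192 + (-163)² - 11*(-163)) + 45708)/((2 + 39*(-71)) + 41801) = ((192 + 26569 + 1793) + 45708)/((2 - 2769) + 41801) = (28554 + 45708)/(-2767 + 41801) = 74262/39034 = 74262*(1/39034) = 37131/19517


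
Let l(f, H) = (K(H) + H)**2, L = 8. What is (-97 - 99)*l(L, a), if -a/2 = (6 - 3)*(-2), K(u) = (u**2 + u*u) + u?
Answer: -19079424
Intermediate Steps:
K(u) = u + 2*u**2 (K(u) = (u**2 + u**2) + u = 2*u**2 + u = u + 2*u**2)
a = 12 (a = -2*(6 - 3)*(-2) = -6*(-2) = -2*(-6) = 12)
l(f, H) = (H + H*(1 + 2*H))**2 (l(f, H) = (H*(1 + 2*H) + H)**2 = (H + H*(1 + 2*H))**2)
(-97 - 99)*l(L, a) = (-97 - 99)*(4*12**2*(1 + 12)**2) = -784*144*13**2 = -784*144*169 = -196*97344 = -19079424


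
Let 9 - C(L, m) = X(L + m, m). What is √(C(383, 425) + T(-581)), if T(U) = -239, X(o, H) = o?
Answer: I*√1038 ≈ 32.218*I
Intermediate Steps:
C(L, m) = 9 - L - m (C(L, m) = 9 - (L + m) = 9 + (-L - m) = 9 - L - m)
√(C(383, 425) + T(-581)) = √((9 - 1*383 - 1*425) - 239) = √((9 - 383 - 425) - 239) = √(-799 - 239) = √(-1038) = I*√1038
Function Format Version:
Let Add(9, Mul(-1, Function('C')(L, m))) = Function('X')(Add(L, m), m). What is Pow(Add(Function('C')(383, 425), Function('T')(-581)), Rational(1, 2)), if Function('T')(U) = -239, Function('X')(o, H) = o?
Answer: Mul(I, Pow(1038, Rational(1, 2))) ≈ Mul(32.218, I)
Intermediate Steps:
Function('C')(L, m) = Add(9, Mul(-1, L), Mul(-1, m)) (Function('C')(L, m) = Add(9, Mul(-1, Add(L, m))) = Add(9, Add(Mul(-1, L), Mul(-1, m))) = Add(9, Mul(-1, L), Mul(-1, m)))
Pow(Add(Function('C')(383, 425), Function('T')(-581)), Rational(1, 2)) = Pow(Add(Add(9, Mul(-1, 383), Mul(-1, 425)), -239), Rational(1, 2)) = Pow(Add(Add(9, -383, -425), -239), Rational(1, 2)) = Pow(Add(-799, -239), Rational(1, 2)) = Pow(-1038, Rational(1, 2)) = Mul(I, Pow(1038, Rational(1, 2)))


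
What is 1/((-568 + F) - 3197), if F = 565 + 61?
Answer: -1/3139 ≈ -0.00031857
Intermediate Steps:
F = 626
1/((-568 + F) - 3197) = 1/((-568 + 626) - 3197) = 1/(58 - 3197) = 1/(-3139) = -1/3139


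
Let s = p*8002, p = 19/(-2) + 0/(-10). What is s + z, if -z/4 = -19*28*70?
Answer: 72941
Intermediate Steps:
p = -19/2 (p = 19*(-½) + 0*(-⅒) = -19/2 + 0 = -19/2 ≈ -9.5000)
s = -76019 (s = -19/2*8002 = -76019)
z = 148960 (z = -4*(-19*28)*70 = -(-2128)*70 = -4*(-37240) = 148960)
s + z = -76019 + 148960 = 72941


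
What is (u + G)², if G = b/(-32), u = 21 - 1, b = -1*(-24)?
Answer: 5929/16 ≈ 370.56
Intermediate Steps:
b = 24
u = 20
G = -¾ (G = 24/(-32) = 24*(-1/32) = -¾ ≈ -0.75000)
(u + G)² = (20 - ¾)² = (77/4)² = 5929/16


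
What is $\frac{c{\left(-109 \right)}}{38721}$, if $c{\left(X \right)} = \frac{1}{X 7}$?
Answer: $- \frac{1}{29544123} \approx -3.3848 \cdot 10^{-8}$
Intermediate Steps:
$c{\left(X \right)} = \frac{1}{7 X}$
$\frac{c{\left(-109 \right)}}{38721} = \frac{\frac{1}{7} \frac{1}{-109}}{38721} = \frac{1}{7} \left(- \frac{1}{109}\right) \frac{1}{38721} = \left(- \frac{1}{763}\right) \frac{1}{38721} = - \frac{1}{29544123}$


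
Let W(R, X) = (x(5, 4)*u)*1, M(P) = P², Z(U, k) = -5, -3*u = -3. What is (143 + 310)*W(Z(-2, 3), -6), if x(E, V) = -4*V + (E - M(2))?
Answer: -6795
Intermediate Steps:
u = 1 (u = -⅓*(-3) = 1)
x(E, V) = -4 + E - 4*V (x(E, V) = -4*V + (E - 1*2²) = -4*V + (E - 1*4) = -4*V + (E - 4) = -4*V + (-4 + E) = -4 + E - 4*V)
W(R, X) = -15 (W(R, X) = ((-4 + 5 - 4*4)*1)*1 = ((-4 + 5 - 16)*1)*1 = -15*1*1 = -15*1 = -15)
(143 + 310)*W(Z(-2, 3), -6) = (143 + 310)*(-15) = 453*(-15) = -6795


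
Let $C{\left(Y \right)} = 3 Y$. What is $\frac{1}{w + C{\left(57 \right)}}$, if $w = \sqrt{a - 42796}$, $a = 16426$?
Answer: $\frac{19}{6179} - \frac{i \sqrt{2930}}{18537} \approx 0.0030749 - 0.0029201 i$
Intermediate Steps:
$w = 3 i \sqrt{2930}$ ($w = \sqrt{16426 - 42796} = \sqrt{-26370} = 3 i \sqrt{2930} \approx 162.39 i$)
$\frac{1}{w + C{\left(57 \right)}} = \frac{1}{3 i \sqrt{2930} + 3 \cdot 57} = \frac{1}{3 i \sqrt{2930} + 171} = \frac{1}{171 + 3 i \sqrt{2930}}$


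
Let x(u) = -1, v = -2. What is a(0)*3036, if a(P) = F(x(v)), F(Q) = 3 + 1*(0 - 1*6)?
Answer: -9108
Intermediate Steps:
F(Q) = -3 (F(Q) = 3 + 1*(0 - 6) = 3 + 1*(-6) = 3 - 6 = -3)
a(P) = -3
a(0)*3036 = -3*3036 = -9108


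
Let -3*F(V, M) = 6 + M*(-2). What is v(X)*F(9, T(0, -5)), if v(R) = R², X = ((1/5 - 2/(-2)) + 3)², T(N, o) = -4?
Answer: -907578/625 ≈ -1452.1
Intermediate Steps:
F(V, M) = -2 + 2*M/3 (F(V, M) = -(6 + M*(-2))/3 = -(6 - 2*M)/3 = -2 + 2*M/3)
X = 441/25 (X = ((1*(⅕) - 2*(-½)) + 3)² = ((⅕ + 1) + 3)² = (6/5 + 3)² = (21/5)² = 441/25 ≈ 17.640)
v(X)*F(9, T(0, -5)) = (441/25)²*(-2 + (⅔)*(-4)) = 194481*(-2 - 8/3)/625 = (194481/625)*(-14/3) = -907578/625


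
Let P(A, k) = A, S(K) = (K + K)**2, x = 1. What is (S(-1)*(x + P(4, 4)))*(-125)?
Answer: -2500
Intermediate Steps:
S(K) = 4*K**2 (S(K) = (2*K)**2 = 4*K**2)
(S(-1)*(x + P(4, 4)))*(-125) = ((4*(-1)**2)*(1 + 4))*(-125) = ((4*1)*5)*(-125) = (4*5)*(-125) = 20*(-125) = -2500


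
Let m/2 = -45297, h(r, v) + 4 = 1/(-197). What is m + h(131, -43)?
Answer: -17847807/197 ≈ -90598.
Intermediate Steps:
h(r, v) = -789/197 (h(r, v) = -4 + 1/(-197) = -4 - 1/197 = -789/197)
m = -90594 (m = 2*(-45297) = -90594)
m + h(131, -43) = -90594 - 789/197 = -17847807/197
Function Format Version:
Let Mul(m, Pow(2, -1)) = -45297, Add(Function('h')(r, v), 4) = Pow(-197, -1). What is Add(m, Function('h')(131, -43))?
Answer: Rational(-17847807, 197) ≈ -90598.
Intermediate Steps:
Function('h')(r, v) = Rational(-789, 197) (Function('h')(r, v) = Add(-4, Pow(-197, -1)) = Add(-4, Rational(-1, 197)) = Rational(-789, 197))
m = -90594 (m = Mul(2, -45297) = -90594)
Add(m, Function('h')(131, -43)) = Add(-90594, Rational(-789, 197)) = Rational(-17847807, 197)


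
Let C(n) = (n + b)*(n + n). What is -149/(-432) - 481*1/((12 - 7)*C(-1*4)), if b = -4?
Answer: -10007/8640 ≈ -1.1582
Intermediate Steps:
C(n) = 2*n*(-4 + n) (C(n) = (n - 4)*(n + n) = (-4 + n)*(2*n) = 2*n*(-4 + n))
-149/(-432) - 481*1/((12 - 7)*C(-1*4)) = -149/(-432) - 481*(-1/(8*(-4 - 1*4)*(12 - 7))) = -149*(-1/432) - 481*(-1/(40*(-4 - 4))) = 149/432 - 481/(5*(2*(-4)*(-8))) = 149/432 - 481/(5*64) = 149/432 - 481/320 = -10007/8640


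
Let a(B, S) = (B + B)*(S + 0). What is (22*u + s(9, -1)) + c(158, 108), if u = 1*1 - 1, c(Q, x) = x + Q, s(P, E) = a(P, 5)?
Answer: 356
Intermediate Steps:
a(B, S) = 2*B*S (a(B, S) = (2*B)*S = 2*B*S)
s(P, E) = 10*P (s(P, E) = 2*P*5 = 10*P)
c(Q, x) = Q + x
u = 0 (u = 1 - 1 = 0)
(22*u + s(9, -1)) + c(158, 108) = (22*0 + 10*9) + (158 + 108) = (0 + 90) + 266 = 90 + 266 = 356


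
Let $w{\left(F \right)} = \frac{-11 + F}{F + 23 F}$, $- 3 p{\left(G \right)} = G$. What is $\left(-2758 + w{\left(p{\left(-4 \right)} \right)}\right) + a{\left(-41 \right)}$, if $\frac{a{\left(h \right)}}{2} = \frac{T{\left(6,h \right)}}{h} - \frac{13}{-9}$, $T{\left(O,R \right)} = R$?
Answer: $- \frac{792983}{288} \approx -2753.4$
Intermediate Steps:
$p{\left(G \right)} = - \frac{G}{3}$
$w{\left(F \right)} = \frac{-11 + F}{24 F}$
$a{\left(h \right)} = \frac{44}{9}$ ($a{\left(h \right)} = 2 \left(\frac{h}{h} - \frac{13}{-9}\right) = 2 \left(1 - - \frac{13}{9}\right) = 2 \left(1 + \frac{13}{9}\right) = 2 \cdot \frac{22}{9} = \frac{44}{9}$)
$\left(-2758 + w{\left(p{\left(-4 \right)} \right)}\right) + a{\left(-41 \right)} = \left(-2758 + \frac{-11 - - \frac{4}{3}}{24 \left(\left(- \frac{1}{3}\right) \left(-4\right)\right)}\right) + \frac{44}{9} = \left(-2758 + \frac{-11 + \frac{4}{3}}{24 \cdot \frac{4}{3}}\right) + \frac{44}{9} = \left(-2758 + \frac{1}{24} \cdot \frac{3}{4} \left(- \frac{29}{3}\right)\right) + \frac{44}{9} = \left(-2758 - \frac{29}{96}\right) + \frac{44}{9} = - \frac{264797}{96} + \frac{44}{9} = - \frac{792983}{288}$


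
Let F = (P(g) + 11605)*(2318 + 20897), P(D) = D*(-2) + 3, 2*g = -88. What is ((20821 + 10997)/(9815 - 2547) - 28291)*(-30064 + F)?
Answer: -13953847593962480/1817 ≈ -7.6796e+12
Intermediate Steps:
g = -44 (g = (½)*(-88) = -44)
P(D) = 3 - 2*D (P(D) = -2*D + 3 = 3 - 2*D)
F = 271522640 (F = ((3 - 2*(-44)) + 11605)*(2318 + 20897) = ((3 + 88) + 11605)*23215 = (91 + 11605)*23215 = 11696*23215 = 271522640)
((20821 + 10997)/(9815 - 2547) - 28291)*(-30064 + F) = ((20821 + 10997)/(9815 - 2547) - 28291)*(-30064 + 271522640) = (31818/7268 - 28291)*271492576 = (31818*(1/7268) - 28291)*271492576 = (15909/3634 - 28291)*271492576 = -102793585/3634*271492576 = -13953847593962480/1817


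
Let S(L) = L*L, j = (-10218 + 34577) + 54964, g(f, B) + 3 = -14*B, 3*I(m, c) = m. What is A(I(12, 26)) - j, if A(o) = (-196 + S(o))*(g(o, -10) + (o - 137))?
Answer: -80043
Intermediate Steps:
I(m, c) = m/3
g(f, B) = -3 - 14*B
j = 79323 (j = 24359 + 54964 = 79323)
S(L) = L²
A(o) = o*(-196 + o²) (A(o) = (-196 + o²)*((-3 - 14*(-10)) + (o - 137)) = (-196 + o²)*((-3 + 140) + (-137 + o)) = (-196 + o²)*(137 + (-137 + o)) = (-196 + o²)*o = o*(-196 + o²))
A(I(12, 26)) - j = ((⅓)*12)*(-196 + ((⅓)*12)²) - 1*79323 = 4*(-196 + 4²) - 79323 = 4*(-196 + 16) - 79323 = 4*(-180) - 79323 = -720 - 79323 = -80043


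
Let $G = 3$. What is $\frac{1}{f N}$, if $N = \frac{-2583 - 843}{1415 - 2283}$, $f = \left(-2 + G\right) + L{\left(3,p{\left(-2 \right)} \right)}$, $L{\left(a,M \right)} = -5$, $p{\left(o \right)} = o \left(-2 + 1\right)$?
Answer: $- \frac{217}{3426} \approx -0.063339$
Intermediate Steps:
$p{\left(o \right)} = - o$ ($p{\left(o \right)} = o \left(-1\right) = - o$)
$f = -4$ ($f = \left(-2 + 3\right) - 5 = 1 - 5 = -4$)
$N = \frac{1713}{434}$ ($N = - \frac{3426}{-868} = \left(-3426\right) \left(- \frac{1}{868}\right) = \frac{1713}{434} \approx 3.947$)
$\frac{1}{f N} = \frac{1}{\left(-4\right) \frac{1713}{434}} = \frac{1}{- \frac{3426}{217}} = - \frac{217}{3426}$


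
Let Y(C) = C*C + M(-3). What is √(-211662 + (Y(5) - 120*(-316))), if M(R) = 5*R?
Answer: 26*I*√257 ≈ 416.81*I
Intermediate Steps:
Y(C) = -15 + C² (Y(C) = C*C + 5*(-3) = C² - 15 = -15 + C²)
√(-211662 + (Y(5) - 120*(-316))) = √(-211662 + ((-15 + 5²) - 120*(-316))) = √(-211662 + ((-15 + 25) + 37920)) = √(-211662 + (10 + 37920)) = √(-211662 + 37930) = √(-173732) = 26*I*√257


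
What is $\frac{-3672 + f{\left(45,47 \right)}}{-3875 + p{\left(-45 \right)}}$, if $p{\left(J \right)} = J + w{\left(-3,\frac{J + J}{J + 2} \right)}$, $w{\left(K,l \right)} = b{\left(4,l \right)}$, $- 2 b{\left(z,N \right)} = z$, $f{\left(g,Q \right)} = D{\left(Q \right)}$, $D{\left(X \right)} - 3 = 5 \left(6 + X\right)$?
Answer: $\frac{46}{53} \approx 0.86792$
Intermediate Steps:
$D{\left(X \right)} = 33 + 5 X$ ($D{\left(X \right)} = 3 + 5 \left(6 + X\right) = 3 + \left(30 + 5 X\right) = 33 + 5 X$)
$f{\left(g,Q \right)} = 33 + 5 Q$
$b{\left(z,N \right)} = - \frac{z}{2}$
$w{\left(K,l \right)} = -2$ ($w{\left(K,l \right)} = \left(- \frac{1}{2}\right) 4 = -2$)
$p{\left(J \right)} = -2 + J$ ($p{\left(J \right)} = J - 2 = -2 + J$)
$\frac{-3672 + f{\left(45,47 \right)}}{-3875 + p{\left(-45 \right)}} = \frac{-3672 + \left(33 + 5 \cdot 47\right)}{-3875 - 47} = \frac{-3672 + \left(33 + 235\right)}{-3875 - 47} = \frac{-3672 + 268}{-3922} = \left(-3404\right) \left(- \frac{1}{3922}\right) = \frac{46}{53}$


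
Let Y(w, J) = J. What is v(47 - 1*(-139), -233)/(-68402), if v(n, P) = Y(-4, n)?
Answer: -93/34201 ≈ -0.0027192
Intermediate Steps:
v(n, P) = n
v(47 - 1*(-139), -233)/(-68402) = (47 - 1*(-139))/(-68402) = (47 + 139)*(-1/68402) = 186*(-1/68402) = -93/34201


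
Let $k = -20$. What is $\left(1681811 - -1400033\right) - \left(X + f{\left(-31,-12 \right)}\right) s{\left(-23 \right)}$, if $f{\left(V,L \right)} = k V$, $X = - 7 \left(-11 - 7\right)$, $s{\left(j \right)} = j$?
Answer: $3099002$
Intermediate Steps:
$X = 126$ ($X = \left(-7\right) \left(-18\right) = 126$)
$f{\left(V,L \right)} = - 20 V$
$\left(1681811 - -1400033\right) - \left(X + f{\left(-31,-12 \right)}\right) s{\left(-23 \right)} = \left(1681811 - -1400033\right) - \left(126 - -620\right) \left(-23\right) = \left(1681811 + 1400033\right) - \left(126 + 620\right) \left(-23\right) = 3081844 - 746 \left(-23\right) = 3081844 - -17158 = 3081844 + 17158 = 3099002$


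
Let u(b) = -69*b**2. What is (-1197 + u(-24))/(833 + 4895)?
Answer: -40941/5728 ≈ -7.1475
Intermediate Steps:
(-1197 + u(-24))/(833 + 4895) = (-1197 - 69*(-24)**2)/(833 + 4895) = (-1197 - 69*576)/5728 = (-1197 - 39744)*(1/5728) = -40941*1/5728 = -40941/5728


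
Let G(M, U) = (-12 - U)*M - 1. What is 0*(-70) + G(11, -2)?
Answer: -111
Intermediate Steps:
G(M, U) = -1 + M*(-12 - U) (G(M, U) = M*(-12 - U) - 1 = -1 + M*(-12 - U))
0*(-70) + G(11, -2) = 0*(-70) + (-1 - 12*11 - 1*11*(-2)) = 0 + (-1 - 132 + 22) = 0 - 111 = -111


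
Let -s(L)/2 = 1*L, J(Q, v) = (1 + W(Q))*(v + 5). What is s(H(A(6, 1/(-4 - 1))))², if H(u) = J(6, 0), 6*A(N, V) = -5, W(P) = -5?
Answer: 1600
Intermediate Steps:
A(N, V) = -⅚ (A(N, V) = (⅙)*(-5) = -⅚)
J(Q, v) = -20 - 4*v (J(Q, v) = (1 - 5)*(v + 5) = -4*(5 + v) = -20 - 4*v)
H(u) = -20 (H(u) = -20 - 4*0 = -20 + 0 = -20)
s(L) = -2*L
s(H(A(6, 1/(-4 - 1))))² = (-2*(-20))² = 40² = 1600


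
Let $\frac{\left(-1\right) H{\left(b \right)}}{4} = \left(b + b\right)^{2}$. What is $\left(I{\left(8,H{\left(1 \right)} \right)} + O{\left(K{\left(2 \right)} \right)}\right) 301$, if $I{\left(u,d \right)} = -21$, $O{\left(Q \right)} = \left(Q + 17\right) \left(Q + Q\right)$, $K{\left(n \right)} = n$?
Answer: $16555$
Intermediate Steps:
$H{\left(b \right)} = - 16 b^{2}$ ($H{\left(b \right)} = - 4 \left(b + b\right)^{2} = - 4 \left(2 b\right)^{2} = - 4 \cdot 4 b^{2} = - 16 b^{2}$)
$O{\left(Q \right)} = 2 Q \left(17 + Q\right)$ ($O{\left(Q \right)} = \left(17 + Q\right) 2 Q = 2 Q \left(17 + Q\right)$)
$\left(I{\left(8,H{\left(1 \right)} \right)} + O{\left(K{\left(2 \right)} \right)}\right) 301 = \left(-21 + 2 \cdot 2 \left(17 + 2\right)\right) 301 = \left(-21 + 2 \cdot 2 \cdot 19\right) 301 = \left(-21 + 76\right) 301 = 55 \cdot 301 = 16555$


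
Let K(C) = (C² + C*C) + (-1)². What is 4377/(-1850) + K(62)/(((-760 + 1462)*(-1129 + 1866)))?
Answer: -17047889/7251075 ≈ -2.3511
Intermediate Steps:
K(C) = 1 + 2*C² (K(C) = (C² + C²) + 1 = 2*C² + 1 = 1 + 2*C²)
4377/(-1850) + K(62)/(((-760 + 1462)*(-1129 + 1866))) = 4377/(-1850) + (1 + 2*62²)/(((-760 + 1462)*(-1129 + 1866))) = 4377*(-1/1850) + (1 + 2*3844)/((702*737)) = -4377/1850 + (1 + 7688)/517374 = -4377/1850 + 7689*(1/517374) = -4377/1850 + 233/15678 = -17047889/7251075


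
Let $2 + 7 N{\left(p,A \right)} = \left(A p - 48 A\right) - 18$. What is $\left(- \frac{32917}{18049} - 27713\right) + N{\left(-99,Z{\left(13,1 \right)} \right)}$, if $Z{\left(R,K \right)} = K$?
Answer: $- \frac{3504588161}{126343} \approx -27739.0$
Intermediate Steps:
$N{\left(p,A \right)} = - \frac{20}{7} - \frac{48 A}{7} + \frac{A p}{7}$ ($N{\left(p,A \right)} = - \frac{2}{7} + \frac{\left(A p - 48 A\right) - 18}{7} = - \frac{2}{7} + \frac{\left(- 48 A + A p\right) - 18}{7} = - \frac{2}{7} + \frac{-18 - 48 A + A p}{7} = - \frac{2}{7} - \left(\frac{18}{7} + \frac{48 A}{7} - \frac{A p}{7}\right) = - \frac{20}{7} - \frac{48 A}{7} + \frac{A p}{7}$)
$\left(- \frac{32917}{18049} - 27713\right) + N{\left(-99,Z{\left(13,1 \right)} \right)} = \left(- \frac{32917}{18049} - 27713\right) - \left(\frac{68}{7} + \frac{99}{7}\right) = \left(\left(-32917\right) \frac{1}{18049} - 27713\right) - \frac{167}{7} = \left(- \frac{32917}{18049} - 27713\right) - \frac{167}{7} = - \frac{500224854}{18049} - \frac{167}{7} = - \frac{3504588161}{126343}$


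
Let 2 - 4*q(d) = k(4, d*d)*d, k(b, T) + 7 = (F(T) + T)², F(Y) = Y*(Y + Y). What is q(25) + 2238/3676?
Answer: -7022636323159737/1838 ≈ -3.8208e+12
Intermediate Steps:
F(Y) = 2*Y² (F(Y) = Y*(2*Y) = 2*Y²)
k(b, T) = -7 + (T + 2*T²)² (k(b, T) = -7 + (2*T² + T)² = -7 + (T + 2*T²)²)
q(d) = ½ - d*(-7 + d⁴*(1 + 2*d²)²)/4 (q(d) = ½ - (-7 + (d*d)²*(1 + 2*(d*d))²)*d/4 = ½ - (-7 + (d²)²*(1 + 2*d²)²)*d/4 = ½ - (-7 + d⁴*(1 + 2*d²)²)*d/4 = ½ - d*(-7 + d⁴*(1 + 2*d²)²)/4)
q(25) + 2238/3676 = (½ - ¼*25*(-7 + 25⁴*(1 + 2*25²)²)) + 2238/3676 = (½ - ¼*25*(-7 + 390625*(1 + 2*625)²)) + 2238*(1/3676) = (½ - ¼*25*(-7 + 390625*(1 + 1250)²)) + 1119/1838 = (½ - ¼*25*(-7 + 390625*1251²)) + 1119/1838 = (½ - ¼*25*(-7 + 390625*1565001)) + 1119/1838 = (½ - ¼*25*(-7 + 611328515625)) + 1119/1838 = (½ - ¼*25*611328515618) + 1119/1838 = (½ - 7641606445225/2) + 1119/1838 = -3820803222612 + 1119/1838 = -7022636323159737/1838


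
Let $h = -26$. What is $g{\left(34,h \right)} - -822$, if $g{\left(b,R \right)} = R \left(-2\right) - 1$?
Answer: $873$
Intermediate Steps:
$g{\left(b,R \right)} = -1 - 2 R$ ($g{\left(b,R \right)} = - 2 R - 1 = -1 - 2 R$)
$g{\left(34,h \right)} - -822 = \left(-1 - -52\right) - -822 = \left(-1 + 52\right) + 822 = 51 + 822 = 873$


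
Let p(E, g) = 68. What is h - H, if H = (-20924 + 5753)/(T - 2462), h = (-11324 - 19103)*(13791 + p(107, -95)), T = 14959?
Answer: -5269832333950/12497 ≈ -4.2169e+8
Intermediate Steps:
h = -421687793 (h = (-11324 - 19103)*(13791 + 68) = -30427*13859 = -421687793)
H = -15171/12497 (H = (-20924 + 5753)/(14959 - 2462) = -15171/12497 ≈ -1.2140)
h - H = -421687793 - 1*(-15171/12497) = -421687793 + 15171/12497 = -5269832333950/12497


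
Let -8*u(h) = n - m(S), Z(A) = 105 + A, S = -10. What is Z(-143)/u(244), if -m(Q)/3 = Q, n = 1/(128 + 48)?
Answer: -53504/5279 ≈ -10.135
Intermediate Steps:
n = 1/176 ≈ 0.0056818
m(Q) = -3*Q
u(h) = 5279/1408 (u(h) = -(1/176 - (-3)*(-10))/8 = -(1/176 - 1*30)/8 = -(1/176 - 30)/8 = -⅛*(-5279/176) = 5279/1408)
Z(-143)/u(244) = (105 - 143)/(5279/1408) = -38*1408/5279 = -53504/5279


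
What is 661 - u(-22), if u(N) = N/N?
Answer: 660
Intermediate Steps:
u(N) = 1
661 - u(-22) = 661 - 1*1 = 661 - 1 = 660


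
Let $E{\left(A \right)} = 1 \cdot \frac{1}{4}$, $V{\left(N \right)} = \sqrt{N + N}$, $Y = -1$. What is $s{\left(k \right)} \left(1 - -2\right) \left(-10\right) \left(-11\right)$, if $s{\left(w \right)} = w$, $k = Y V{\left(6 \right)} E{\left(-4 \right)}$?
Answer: $- 165 \sqrt{3} \approx -285.79$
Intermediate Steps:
$V{\left(N \right)} = \sqrt{2} \sqrt{N}$ ($V{\left(N \right)} = \sqrt{2 N} = \sqrt{2} \sqrt{N}$)
$E{\left(A \right)} = \frac{1}{4}$ ($E{\left(A \right)} = 1 \cdot \frac{1}{4} = \frac{1}{4}$)
$k = - \frac{\sqrt{3}}{2}$ ($k = - \sqrt{2} \sqrt{6} \cdot \frac{1}{4} = - 2 \sqrt{3} \cdot \frac{1}{4} = - \frac{\sqrt{3}}{2} \approx -0.86602$)
$s{\left(k \right)} \left(1 - -2\right) \left(-10\right) \left(-11\right) = - \frac{\sqrt{3}}{2} \left(1 - -2\right) \left(-10\right) \left(-11\right) = - \frac{\sqrt{3}}{2} \left(1 + 2\right) \left(-10\right) \left(-11\right) = - \frac{\sqrt{3}}{2} \cdot 3 \left(-10\right) \left(-11\right) = - \frac{3 \sqrt{3}}{2} \left(-10\right) \left(-11\right) = 15 \sqrt{3} \left(-11\right) = - 165 \sqrt{3}$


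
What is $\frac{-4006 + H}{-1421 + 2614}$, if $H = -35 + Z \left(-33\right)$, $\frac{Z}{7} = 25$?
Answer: $- \frac{9816}{1193} \approx -8.228$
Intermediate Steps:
$Z = 175$ ($Z = 7 \cdot 25 = 175$)
$H = -5810$ ($H = -35 + 175 \left(-33\right) = -35 - 5775 = -5810$)
$\frac{-4006 + H}{-1421 + 2614} = \frac{-4006 - 5810}{-1421 + 2614} = - \frac{9816}{1193}$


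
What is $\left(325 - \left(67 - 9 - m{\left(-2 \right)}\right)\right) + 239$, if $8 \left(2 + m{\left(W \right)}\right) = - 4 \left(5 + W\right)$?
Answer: $\frac{1005}{2} \approx 502.5$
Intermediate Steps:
$m{\left(W \right)} = - \frac{9}{2} - \frac{W}{2}$ ($m{\left(W \right)} = -2 + \frac{\left(-4\right) \left(5 + W\right)}{8} = -2 + \frac{-20 - 4 W}{8} = -2 - \left(\frac{5}{2} + \frac{W}{2}\right) = - \frac{9}{2} - \frac{W}{2}$)
$\left(325 - \left(67 - 9 - m{\left(-2 \right)}\right)\right) + 239 = \left(325 - \left(\frac{141}{2} - 9\right)\right) + 239 = \left(325 + \left(\left(-67 + 9\right) + \left(- \frac{9}{2} + 1\right)\right)\right) + 239 = \left(325 - \frac{123}{2}\right) + 239 = \frac{527}{2} + 239 = \frac{1005}{2}$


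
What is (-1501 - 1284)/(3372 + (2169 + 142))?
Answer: -2785/5683 ≈ -0.49006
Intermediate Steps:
(-1501 - 1284)/(3372 + (2169 + 142)) = -2785/(3372 + 2311) = -2785/5683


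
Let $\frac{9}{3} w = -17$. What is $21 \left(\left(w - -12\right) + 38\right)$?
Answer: $931$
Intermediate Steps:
$w = - \frac{17}{3}$ ($w = \frac{1}{3} \left(-17\right) = - \frac{17}{3} \approx -5.6667$)
$21 \left(\left(w - -12\right) + 38\right) = 21 \left(\left(- \frac{17}{3} - -12\right) + 38\right) = 21 \left(\left(- \frac{17}{3} + 12\right) + 38\right) = 21 \left(\frac{19}{3} + 38\right) = 21 \cdot \frac{133}{3} = 931$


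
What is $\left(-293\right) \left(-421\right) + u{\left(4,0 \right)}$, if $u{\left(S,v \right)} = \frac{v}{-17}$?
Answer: $123353$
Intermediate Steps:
$u{\left(S,v \right)} = - \frac{v}{17}$ ($u{\left(S,v \right)} = v \left(- \frac{1}{17}\right) = - \frac{v}{17}$)
$\left(-293\right) \left(-421\right) + u{\left(4,0 \right)} = \left(-293\right) \left(-421\right) - 0 = 123353 + 0 = 123353$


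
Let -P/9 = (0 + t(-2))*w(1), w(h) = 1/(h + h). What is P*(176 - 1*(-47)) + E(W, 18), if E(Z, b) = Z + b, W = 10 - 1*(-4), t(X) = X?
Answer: 2039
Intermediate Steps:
w(h) = 1/(2*h)
W = 14 (W = 10 + 4 = 14)
P = 9 (P = -9*(0 - 2)*(1/2)/1 = -(-18)*(1/2)*1 = -(-18)/2 = -9*(-1) = 9)
P*(176 - 1*(-47)) + E(W, 18) = 9*(176 - 1*(-47)) + (14 + 18) = 9*(176 + 47) + 32 = 9*223 + 32 = 2007 + 32 = 2039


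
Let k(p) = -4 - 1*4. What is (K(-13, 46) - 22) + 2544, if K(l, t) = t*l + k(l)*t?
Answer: 1556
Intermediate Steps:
k(p) = -8 (k(p) = -4 - 4 = -8)
K(l, t) = -8*t + l*t (K(l, t) = t*l - 8*t = l*t - 8*t = -8*t + l*t)
(K(-13, 46) - 22) + 2544 = (46*(-8 - 13) - 22) + 2544 = (46*(-21) - 22) + 2544 = (-966 - 22) + 2544 = -988 + 2544 = 1556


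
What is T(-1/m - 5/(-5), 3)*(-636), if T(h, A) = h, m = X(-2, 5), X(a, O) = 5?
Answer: -2544/5 ≈ -508.80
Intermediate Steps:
m = 5
T(-1/m - 5/(-5), 3)*(-636) = (-1/5 - 5/(-5))*(-636) = (-1*⅕ - 5*(-⅕))*(-636) = (-⅕ + 1)*(-636) = (⅘)*(-636) = -2544/5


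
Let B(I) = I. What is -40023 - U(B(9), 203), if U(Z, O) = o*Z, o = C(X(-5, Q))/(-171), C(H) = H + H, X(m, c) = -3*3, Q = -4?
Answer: -760455/19 ≈ -40024.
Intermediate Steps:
X(m, c) = -9
C(H) = 2*H
o = 2/19 (o = (2*(-9))/(-171) = -18*(-1/171) = 2/19 ≈ 0.10526)
U(Z, O) = 2*Z/19
-40023 - U(B(9), 203) = -40023 - 2*9/19 = -40023 - 1*18/19 = -40023 - 18/19 = -760455/19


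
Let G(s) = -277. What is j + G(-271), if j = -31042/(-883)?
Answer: -213549/883 ≈ -241.84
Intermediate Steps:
j = 31042/883 (j = -31042*(-1)/883 = -166*(-187/883) = 31042/883 ≈ 35.155)
j + G(-271) = 31042/883 - 277 = -213549/883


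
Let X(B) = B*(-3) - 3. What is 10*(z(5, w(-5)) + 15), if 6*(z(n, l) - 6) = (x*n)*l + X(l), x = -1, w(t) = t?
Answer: 815/3 ≈ 271.67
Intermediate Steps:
X(B) = -3 - 3*B (X(B) = -3*B - 3 = -3 - 3*B)
z(n, l) = 11/2 - l/2 - l*n/6 (z(n, l) = 6 + ((-n)*l + (-3 - 3*l))/6 = 6 + (-l*n + (-3 - 3*l))/6 = 6 + (-3 - 3*l - l*n)/6 = 6 + (-½ - l/2 - l*n/6) = 11/2 - l/2 - l*n/6)
10*(z(5, w(-5)) + 15) = 10*((11/2 - ½*(-5) - ⅙*(-5)*5) + 15) = 10*((11/2 + 5/2 + 25/6) + 15) = 10*(73/6 + 15) = 10*(163/6) = 815/3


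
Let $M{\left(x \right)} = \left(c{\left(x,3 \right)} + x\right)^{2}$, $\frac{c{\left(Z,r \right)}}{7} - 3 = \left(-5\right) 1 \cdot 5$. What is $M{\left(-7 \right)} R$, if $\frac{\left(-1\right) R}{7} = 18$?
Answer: $-3266046$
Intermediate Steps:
$R = -126$ ($R = \left(-7\right) 18 = -126$)
$c{\left(Z,r \right)} = -154$ ($c{\left(Z,r \right)} = 21 + 7 \left(-5\right) 1 \cdot 5 = 21 + 7 \left(\left(-5\right) 5\right) = 21 + 7 \left(-25\right) = 21 - 175 = -154$)
$M{\left(x \right)} = \left(-154 + x\right)^{2}$
$M{\left(-7 \right)} R = \left(-154 - 7\right)^{2} \left(-126\right) = \left(-161\right)^{2} \left(-126\right) = 25921 \left(-126\right) = -3266046$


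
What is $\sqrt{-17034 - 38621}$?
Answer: $i \sqrt{55655} \approx 235.91 i$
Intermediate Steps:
$\sqrt{-17034 - 38621} = \sqrt{-55655} = i \sqrt{55655}$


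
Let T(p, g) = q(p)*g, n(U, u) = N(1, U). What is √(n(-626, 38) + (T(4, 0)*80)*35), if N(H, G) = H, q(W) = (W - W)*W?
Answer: 1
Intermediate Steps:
q(W) = 0 (q(W) = 0*W = 0)
n(U, u) = 1
T(p, g) = 0 (T(p, g) = 0*g = 0)
√(n(-626, 38) + (T(4, 0)*80)*35) = √(1 + (0*80)*35) = √(1 + 0*35) = √(1 + 0) = √1 = 1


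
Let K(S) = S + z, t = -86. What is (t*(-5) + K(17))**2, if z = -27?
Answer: 176400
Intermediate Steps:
K(S) = -27 + S (K(S) = S - 27 = -27 + S)
(t*(-5) + K(17))**2 = (-86*(-5) + (-27 + 17))**2 = (430 - 10)**2 = 420**2 = 176400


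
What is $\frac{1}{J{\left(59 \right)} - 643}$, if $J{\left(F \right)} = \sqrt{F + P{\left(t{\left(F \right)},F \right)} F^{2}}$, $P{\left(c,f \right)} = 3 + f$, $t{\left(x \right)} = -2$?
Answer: $- \frac{643}{197568} - \frac{\sqrt{215881}}{197568} \approx -0.0056063$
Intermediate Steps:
$J{\left(F \right)} = \sqrt{F + F^{2} \left(3 + F\right)}$ ($J{\left(F \right)} = \sqrt{F + \left(3 + F\right) F^{2}} = \sqrt{F + F^{2} \left(3 + F\right)}$)
$\frac{1}{J{\left(59 \right)} - 643} = \frac{1}{\sqrt{59 \left(1 + 59 \left(3 + 59\right)\right)} - 643} = \frac{1}{\sqrt{59 \left(1 + 59 \cdot 62\right)} - 643} = \frac{1}{\sqrt{59 \left(1 + 3658\right)} - 643} = \frac{1}{\sqrt{59 \cdot 3659} - 643} = \frac{1}{\sqrt{215881} - 643} = \frac{1}{-643 + \sqrt{215881}}$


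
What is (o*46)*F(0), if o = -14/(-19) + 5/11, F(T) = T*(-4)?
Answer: 0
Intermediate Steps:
F(T) = -4*T
o = 249/209 (o = -14*(-1/19) + 5*(1/11) = 14/19 + 5/11 = 249/209 ≈ 1.1914)
(o*46)*F(0) = ((249/209)*46)*(-4*0) = (11454/209)*0 = 0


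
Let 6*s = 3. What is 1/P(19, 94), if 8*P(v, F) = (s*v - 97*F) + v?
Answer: -16/18179 ≈ -0.00088014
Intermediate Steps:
s = ½ (s = (⅙)*3 = ½ ≈ 0.50000)
P(v, F) = -97*F/8 + 3*v/16 (P(v, F) = ((v/2 - 97*F) + v)/8 = (-97*F + 3*v/2)/8 = -97*F/8 + 3*v/16)
1/P(19, 94) = 1/(-97/8*94 + (3/16)*19) = 1/(-4559/4 + 57/16) = 1/(-18179/16) = -16/18179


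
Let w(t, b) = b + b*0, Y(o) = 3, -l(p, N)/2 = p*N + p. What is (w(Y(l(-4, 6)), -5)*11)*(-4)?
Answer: 220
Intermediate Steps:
l(p, N) = -2*p - 2*N*p (l(p, N) = -2*(p*N + p) = -2*(N*p + p) = -2*(p + N*p) = -2*p - 2*N*p)
w(t, b) = b (w(t, b) = b + 0 = b)
(w(Y(l(-4, 6)), -5)*11)*(-4) = -5*11*(-4) = -55*(-4) = 220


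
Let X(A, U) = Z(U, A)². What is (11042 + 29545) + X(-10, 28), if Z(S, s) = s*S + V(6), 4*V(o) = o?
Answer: 472597/4 ≈ 1.1815e+5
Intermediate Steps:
V(o) = o/4
Z(S, s) = 3/2 + S*s (Z(S, s) = s*S + (¼)*6 = S*s + 3/2 = 3/2 + S*s)
X(A, U) = (3/2 + A*U)² (X(A, U) = (3/2 + U*A)² = (3/2 + A*U)²)
(11042 + 29545) + X(-10, 28) = (11042 + 29545) + (3 + 2*(-10)*28)²/4 = 40587 + (3 - 560)²/4 = 40587 + (¼)*(-557)² = 40587 + (¼)*310249 = 40587 + 310249/4 = 472597/4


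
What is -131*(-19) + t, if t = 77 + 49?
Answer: 2615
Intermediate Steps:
t = 126
-131*(-19) + t = -131*(-19) + 126 = 2489 + 126 = 2615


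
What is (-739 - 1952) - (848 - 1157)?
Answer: -2382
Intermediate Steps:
(-739 - 1952) - (848 - 1157) = -2691 - 1*(-309) = -2691 + 309 = -2382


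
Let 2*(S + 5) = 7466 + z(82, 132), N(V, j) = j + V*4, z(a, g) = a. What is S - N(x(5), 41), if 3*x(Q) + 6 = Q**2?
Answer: 11108/3 ≈ 3702.7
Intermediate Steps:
x(Q) = -2 + Q**2/3
N(V, j) = j + 4*V
S = 3769 (S = -5 + (7466 + 82)/2 = -5 + (1/2)*7548 = -5 + 3774 = 3769)
S - N(x(5), 41) = 3769 - (41 + 4*(-2 + (1/3)*5**2)) = 3769 - (41 + 4*(-2 + (1/3)*25)) = 3769 - (41 + 4*(-2 + 25/3)) = 3769 - (41 + 4*(19/3)) = 3769 - (41 + 76/3) = 3769 - 1*199/3 = 3769 - 199/3 = 11108/3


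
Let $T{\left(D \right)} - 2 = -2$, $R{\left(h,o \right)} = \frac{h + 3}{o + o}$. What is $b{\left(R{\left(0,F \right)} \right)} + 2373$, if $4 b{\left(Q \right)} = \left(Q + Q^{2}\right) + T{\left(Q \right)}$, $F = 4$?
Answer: $\frac{607521}{256} \approx 2373.1$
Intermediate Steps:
$R{\left(h,o \right)} = \frac{3 + h}{2 o}$
$T{\left(D \right)} = 0$ ($T{\left(D \right)} = 2 - 2 = 0$)
$b{\left(Q \right)} = \frac{Q}{4} + \frac{Q^{2}}{4}$ ($b{\left(Q \right)} = \frac{\left(Q + Q^{2}\right) + 0}{4} = \frac{Q + Q^{2}}{4} = \frac{Q}{4} + \frac{Q^{2}}{4}$)
$b{\left(R{\left(0,F \right)} \right)} + 2373 = \frac{\frac{3 + 0}{2 \cdot 4} \left(1 + \frac{3 + 0}{2 \cdot 4}\right)}{4} + 2373 = \frac{\frac{1}{2} \cdot \frac{1}{4} \cdot 3 \left(1 + \frac{1}{2} \cdot \frac{1}{4} \cdot 3\right)}{4} + 2373 = \frac{1}{4} \cdot \frac{3}{8} \left(1 + \frac{3}{8}\right) + 2373 = \frac{1}{4} \cdot \frac{3}{8} \cdot \frac{11}{8} + 2373 = \frac{33}{256} + 2373 = \frac{607521}{256}$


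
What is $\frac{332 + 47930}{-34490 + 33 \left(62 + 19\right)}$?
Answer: $- \frac{48262}{31817} \approx -1.5169$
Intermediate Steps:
$\frac{332 + 47930}{-34490 + 33 \left(62 + 19\right)} = \frac{48262}{-34490 + 33 \cdot 81} = \frac{48262}{-34490 + 2673} = \frac{48262}{-31817} = 48262 \left(- \frac{1}{31817}\right) = - \frac{48262}{31817}$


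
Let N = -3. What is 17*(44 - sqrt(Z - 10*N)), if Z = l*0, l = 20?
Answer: 748 - 17*sqrt(30) ≈ 654.89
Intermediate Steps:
Z = 0 (Z = 20*0 = 0)
17*(44 - sqrt(Z - 10*N)) = 17*(44 - sqrt(0 - 10*(-3))) = 17*(44 - sqrt(0 + 30)) = 17*(44 - sqrt(30)) = 748 - 17*sqrt(30)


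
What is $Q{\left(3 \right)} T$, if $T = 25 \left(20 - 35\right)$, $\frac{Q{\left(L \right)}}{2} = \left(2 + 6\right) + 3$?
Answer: $-8250$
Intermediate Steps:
$Q{\left(L \right)} = 22$ ($Q{\left(L \right)} = 2 \left(\left(2 + 6\right) + 3\right) = 2 \left(8 + 3\right) = 2 \cdot 11 = 22$)
$T = -375$ ($T = 25 \left(20 - 35\right) = 25 \left(-15\right) = -375$)
$Q{\left(3 \right)} T = 22 \left(-375\right) = -8250$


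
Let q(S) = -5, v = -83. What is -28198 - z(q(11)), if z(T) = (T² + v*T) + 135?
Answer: -28773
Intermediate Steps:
z(T) = 135 + T² - 83*T (z(T) = (T² - 83*T) + 135 = 135 + T² - 83*T)
-28198 - z(q(11)) = -28198 - (135 + (-5)² - 83*(-5)) = -28198 - (135 + 25 + 415) = -28198 - 1*575 = -28198 - 575 = -28773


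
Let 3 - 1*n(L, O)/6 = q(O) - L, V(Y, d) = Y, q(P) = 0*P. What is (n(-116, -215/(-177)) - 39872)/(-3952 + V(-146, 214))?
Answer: 20275/2049 ≈ 9.8951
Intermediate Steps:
q(P) = 0
n(L, O) = 18 + 6*L (n(L, O) = 18 - 6*(0 - L) = 18 - (-6)*L = 18 + 6*L)
(n(-116, -215/(-177)) - 39872)/(-3952 + V(-146, 214)) = ((18 + 6*(-116)) - 39872)/(-3952 - 146) = ((18 - 696) - 39872)/(-4098) = (-678 - 39872)*(-1/4098) = -40550*(-1/4098) = 20275/2049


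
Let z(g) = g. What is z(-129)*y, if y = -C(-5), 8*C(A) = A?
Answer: -645/8 ≈ -80.625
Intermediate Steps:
C(A) = A/8
y = 5/8 (y = -(-5)/8 = -1*(-5/8) = 5/8 ≈ 0.62500)
z(-129)*y = -129*5/8 = -645/8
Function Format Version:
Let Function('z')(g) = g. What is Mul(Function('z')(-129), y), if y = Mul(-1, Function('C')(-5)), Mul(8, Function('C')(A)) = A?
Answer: Rational(-645, 8) ≈ -80.625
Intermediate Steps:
Function('C')(A) = Mul(Rational(1, 8), A)
y = Rational(5, 8) (y = Mul(-1, Mul(Rational(1, 8), -5)) = Mul(-1, Rational(-5, 8)) = Rational(5, 8) ≈ 0.62500)
Mul(Function('z')(-129), y) = Mul(-129, Rational(5, 8)) = Rational(-645, 8)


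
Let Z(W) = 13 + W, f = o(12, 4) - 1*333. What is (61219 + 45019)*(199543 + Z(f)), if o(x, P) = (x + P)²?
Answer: 21192250002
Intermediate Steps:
o(x, P) = (P + x)²
f = -77 (f = (4 + 12)² - 1*333 = 16² - 333 = 256 - 333 = -77)
(61219 + 45019)*(199543 + Z(f)) = (61219 + 45019)*(199543 + (13 - 77)) = 106238*(199543 - 64) = 106238*199479 = 21192250002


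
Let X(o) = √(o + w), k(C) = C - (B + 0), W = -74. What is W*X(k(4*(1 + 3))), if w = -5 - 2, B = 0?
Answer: -222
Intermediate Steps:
w = -7
k(C) = C (k(C) = C - (0 + 0) = C - 1*0 = C + 0 = C)
X(o) = √(-7 + o) (X(o) = √(o - 7) = √(-7 + o))
W*X(k(4*(1 + 3))) = -74*√(-7 + 4*(1 + 3)) = -74*√(-7 + 4*4) = -74*√(-7 + 16) = -74*√9 = -74*3 = -222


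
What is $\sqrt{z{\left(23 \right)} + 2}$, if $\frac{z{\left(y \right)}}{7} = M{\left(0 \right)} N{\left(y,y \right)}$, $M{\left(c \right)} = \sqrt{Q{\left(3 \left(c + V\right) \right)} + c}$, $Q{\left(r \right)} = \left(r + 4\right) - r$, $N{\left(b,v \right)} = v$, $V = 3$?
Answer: $18$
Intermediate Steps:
$Q{\left(r \right)} = 4$ ($Q{\left(r \right)} = \left(4 + r\right) - r = 4$)
$M{\left(c \right)} = \sqrt{4 + c}$
$z{\left(y \right)} = 14 y$ ($z{\left(y \right)} = 7 \sqrt{4 + 0} y = 7 \sqrt{4} y = 7 \cdot 2 y = 14 y$)
$\sqrt{z{\left(23 \right)} + 2} = \sqrt{14 \cdot 23 + 2} = \sqrt{322 + 2} = \sqrt{324} = 18$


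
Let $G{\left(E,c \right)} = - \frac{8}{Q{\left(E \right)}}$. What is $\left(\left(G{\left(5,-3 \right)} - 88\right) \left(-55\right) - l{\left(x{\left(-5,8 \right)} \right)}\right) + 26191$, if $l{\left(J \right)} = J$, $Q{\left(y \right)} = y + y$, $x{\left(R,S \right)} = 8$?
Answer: $31067$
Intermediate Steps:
$Q{\left(y \right)} = 2 y$
$G{\left(E,c \right)} = - \frac{4}{E}$ ($G{\left(E,c \right)} = - \frac{8}{2 E} = - 8 \frac{1}{2 E} = - \frac{4}{E}$)
$\left(\left(G{\left(5,-3 \right)} - 88\right) \left(-55\right) - l{\left(x{\left(-5,8 \right)} \right)}\right) + 26191 = \left(\left(- \frac{4}{5} - 88\right) \left(-55\right) - 8\right) + 26191 = \left(\left(- \frac{444}{5}\right) \left(-55\right) - 8\right) + 26191 = \left(4884 - 8\right) + 26191 = 4876 + 26191 = 31067$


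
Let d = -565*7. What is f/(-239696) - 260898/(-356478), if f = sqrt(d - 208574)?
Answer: 737/1007 - I*sqrt(212529)/239696 ≈ 0.73188 - 0.0019233*I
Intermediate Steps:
d = -3955
f = I*sqrt(212529) (f = sqrt(-3955 - 208574) = sqrt(-212529) = I*sqrt(212529) ≈ 461.01*I)
f/(-239696) - 260898/(-356478) = (I*sqrt(212529))/(-239696) - 260898/(-356478) = (I*sqrt(212529))*(-1/239696) - 260898*(-1/356478) = -I*sqrt(212529)/239696 + 737/1007 = 737/1007 - I*sqrt(212529)/239696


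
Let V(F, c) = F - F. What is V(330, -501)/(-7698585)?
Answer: 0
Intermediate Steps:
V(F, c) = 0
V(330, -501)/(-7698585) = 0/(-7698585) = 0*(-1/7698585) = 0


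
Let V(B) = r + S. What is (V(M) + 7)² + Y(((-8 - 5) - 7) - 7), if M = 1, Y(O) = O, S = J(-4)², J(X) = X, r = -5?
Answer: 297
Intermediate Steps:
S = 16 (S = (-4)² = 16)
V(B) = 11 (V(B) = -5 + 16 = 11)
(V(M) + 7)² + Y(((-8 - 5) - 7) - 7) = (11 + 7)² + (((-8 - 5) - 7) - 7) = 18² + ((-13 - 7) - 7) = 324 + (-20 - 7) = 324 - 27 = 297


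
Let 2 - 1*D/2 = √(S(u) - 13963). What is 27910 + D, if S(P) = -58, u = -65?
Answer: 27914 - 2*I*√14021 ≈ 27914.0 - 236.82*I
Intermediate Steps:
D = 4 - 2*I*√14021 (D = 4 - 2*√(-58 - 13963) = 4 - 2*I*√14021 ≈ 4.0 - 236.82*I)
27910 + D = 27910 + (4 - 2*I*√14021) = 27914 - 2*I*√14021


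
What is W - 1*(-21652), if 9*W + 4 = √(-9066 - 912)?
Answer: 194864/9 + I*√9978/9 ≈ 21652.0 + 11.099*I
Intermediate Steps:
W = -4/9 + I*√9978/9 (W = -4/9 + √(-9066 - 912)/9 = -4/9 + √(-9978)/9 = -4/9 + (I*√9978)/9 = -4/9 + I*√9978/9 ≈ -0.44444 + 11.099*I)
W - 1*(-21652) = (-4/9 + I*√9978/9) - 1*(-21652) = (-4/9 + I*√9978/9) + 21652 = 194864/9 + I*√9978/9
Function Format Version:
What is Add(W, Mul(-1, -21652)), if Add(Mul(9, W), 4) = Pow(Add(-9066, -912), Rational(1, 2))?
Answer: Add(Rational(194864, 9), Mul(Rational(1, 9), I, Pow(9978, Rational(1, 2)))) ≈ Add(21652., Mul(11.099, I))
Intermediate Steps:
W = Add(Rational(-4, 9), Mul(Rational(1, 9), I, Pow(9978, Rational(1, 2)))) (W = Add(Rational(-4, 9), Mul(Rational(1, 9), Pow(Add(-9066, -912), Rational(1, 2)))) = Add(Rational(-4, 9), Mul(Rational(1, 9), Pow(-9978, Rational(1, 2)))) = Add(Rational(-4, 9), Mul(Rational(1, 9), Mul(I, Pow(9978, Rational(1, 2))))) = Add(Rational(-4, 9), Mul(Rational(1, 9), I, Pow(9978, Rational(1, 2)))) ≈ Add(-0.44444, Mul(11.099, I)))
Add(W, Mul(-1, -21652)) = Add(Add(Rational(-4, 9), Mul(Rational(1, 9), I, Pow(9978, Rational(1, 2)))), Mul(-1, -21652)) = Add(Add(Rational(-4, 9), Mul(Rational(1, 9), I, Pow(9978, Rational(1, 2)))), 21652) = Add(Rational(194864, 9), Mul(Rational(1, 9), I, Pow(9978, Rational(1, 2))))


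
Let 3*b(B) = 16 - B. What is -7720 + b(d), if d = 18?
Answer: -23162/3 ≈ -7720.7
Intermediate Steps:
b(B) = 16/3 - B/3 (b(B) = (16 - B)/3 = 16/3 - B/3)
-7720 + b(d) = -7720 + (16/3 - ⅓*18) = -7720 + (16/3 - 6) = -7720 - ⅔ = -23162/3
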